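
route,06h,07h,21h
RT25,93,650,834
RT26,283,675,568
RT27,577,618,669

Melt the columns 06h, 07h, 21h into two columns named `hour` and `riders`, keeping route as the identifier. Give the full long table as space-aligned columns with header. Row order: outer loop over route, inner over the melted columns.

Each (route, column) pair becomes one row: 3 × 3 = 9 rows.
For example, (RT25, 06h) → riders=93.

route  hour  riders
RT25   06h   93    
RT25   07h   650   
RT25   21h   834   
RT26   06h   283   
RT26   07h   675   
RT26   21h   568   
RT27   06h   577   
RT27   07h   618   
RT27   21h   669   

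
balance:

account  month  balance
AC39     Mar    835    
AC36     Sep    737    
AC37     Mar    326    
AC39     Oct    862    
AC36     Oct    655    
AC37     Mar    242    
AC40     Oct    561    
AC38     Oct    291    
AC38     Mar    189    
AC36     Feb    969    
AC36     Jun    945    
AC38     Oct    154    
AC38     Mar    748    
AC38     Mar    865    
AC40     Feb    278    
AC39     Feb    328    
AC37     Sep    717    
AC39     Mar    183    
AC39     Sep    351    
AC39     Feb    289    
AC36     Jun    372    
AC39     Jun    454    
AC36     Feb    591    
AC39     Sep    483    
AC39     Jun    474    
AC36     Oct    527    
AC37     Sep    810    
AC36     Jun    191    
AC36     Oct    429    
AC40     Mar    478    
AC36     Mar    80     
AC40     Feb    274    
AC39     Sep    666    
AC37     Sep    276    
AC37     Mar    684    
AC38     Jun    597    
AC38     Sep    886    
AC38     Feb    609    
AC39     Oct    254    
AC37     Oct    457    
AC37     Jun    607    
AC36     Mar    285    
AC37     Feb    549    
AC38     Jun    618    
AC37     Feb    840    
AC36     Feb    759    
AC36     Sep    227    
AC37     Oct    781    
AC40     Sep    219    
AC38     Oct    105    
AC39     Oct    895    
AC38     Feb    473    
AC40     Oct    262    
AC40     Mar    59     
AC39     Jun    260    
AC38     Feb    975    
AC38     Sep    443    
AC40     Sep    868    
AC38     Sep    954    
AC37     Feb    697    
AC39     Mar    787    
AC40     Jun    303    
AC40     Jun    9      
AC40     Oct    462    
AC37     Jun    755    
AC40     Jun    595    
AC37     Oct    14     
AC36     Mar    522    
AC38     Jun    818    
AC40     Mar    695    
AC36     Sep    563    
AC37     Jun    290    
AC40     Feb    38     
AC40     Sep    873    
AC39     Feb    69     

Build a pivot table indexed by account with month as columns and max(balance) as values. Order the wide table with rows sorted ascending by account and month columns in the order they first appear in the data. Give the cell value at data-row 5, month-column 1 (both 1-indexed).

695

With rows sorted ascending by account, row 5 is account=AC40. month columns in first-appearance order: Mar, Sep, Oct, Feb, Jun; column 1 is Mar.
Long rows with account=AC40, month=Mar: max(478, 59, 695) = 695.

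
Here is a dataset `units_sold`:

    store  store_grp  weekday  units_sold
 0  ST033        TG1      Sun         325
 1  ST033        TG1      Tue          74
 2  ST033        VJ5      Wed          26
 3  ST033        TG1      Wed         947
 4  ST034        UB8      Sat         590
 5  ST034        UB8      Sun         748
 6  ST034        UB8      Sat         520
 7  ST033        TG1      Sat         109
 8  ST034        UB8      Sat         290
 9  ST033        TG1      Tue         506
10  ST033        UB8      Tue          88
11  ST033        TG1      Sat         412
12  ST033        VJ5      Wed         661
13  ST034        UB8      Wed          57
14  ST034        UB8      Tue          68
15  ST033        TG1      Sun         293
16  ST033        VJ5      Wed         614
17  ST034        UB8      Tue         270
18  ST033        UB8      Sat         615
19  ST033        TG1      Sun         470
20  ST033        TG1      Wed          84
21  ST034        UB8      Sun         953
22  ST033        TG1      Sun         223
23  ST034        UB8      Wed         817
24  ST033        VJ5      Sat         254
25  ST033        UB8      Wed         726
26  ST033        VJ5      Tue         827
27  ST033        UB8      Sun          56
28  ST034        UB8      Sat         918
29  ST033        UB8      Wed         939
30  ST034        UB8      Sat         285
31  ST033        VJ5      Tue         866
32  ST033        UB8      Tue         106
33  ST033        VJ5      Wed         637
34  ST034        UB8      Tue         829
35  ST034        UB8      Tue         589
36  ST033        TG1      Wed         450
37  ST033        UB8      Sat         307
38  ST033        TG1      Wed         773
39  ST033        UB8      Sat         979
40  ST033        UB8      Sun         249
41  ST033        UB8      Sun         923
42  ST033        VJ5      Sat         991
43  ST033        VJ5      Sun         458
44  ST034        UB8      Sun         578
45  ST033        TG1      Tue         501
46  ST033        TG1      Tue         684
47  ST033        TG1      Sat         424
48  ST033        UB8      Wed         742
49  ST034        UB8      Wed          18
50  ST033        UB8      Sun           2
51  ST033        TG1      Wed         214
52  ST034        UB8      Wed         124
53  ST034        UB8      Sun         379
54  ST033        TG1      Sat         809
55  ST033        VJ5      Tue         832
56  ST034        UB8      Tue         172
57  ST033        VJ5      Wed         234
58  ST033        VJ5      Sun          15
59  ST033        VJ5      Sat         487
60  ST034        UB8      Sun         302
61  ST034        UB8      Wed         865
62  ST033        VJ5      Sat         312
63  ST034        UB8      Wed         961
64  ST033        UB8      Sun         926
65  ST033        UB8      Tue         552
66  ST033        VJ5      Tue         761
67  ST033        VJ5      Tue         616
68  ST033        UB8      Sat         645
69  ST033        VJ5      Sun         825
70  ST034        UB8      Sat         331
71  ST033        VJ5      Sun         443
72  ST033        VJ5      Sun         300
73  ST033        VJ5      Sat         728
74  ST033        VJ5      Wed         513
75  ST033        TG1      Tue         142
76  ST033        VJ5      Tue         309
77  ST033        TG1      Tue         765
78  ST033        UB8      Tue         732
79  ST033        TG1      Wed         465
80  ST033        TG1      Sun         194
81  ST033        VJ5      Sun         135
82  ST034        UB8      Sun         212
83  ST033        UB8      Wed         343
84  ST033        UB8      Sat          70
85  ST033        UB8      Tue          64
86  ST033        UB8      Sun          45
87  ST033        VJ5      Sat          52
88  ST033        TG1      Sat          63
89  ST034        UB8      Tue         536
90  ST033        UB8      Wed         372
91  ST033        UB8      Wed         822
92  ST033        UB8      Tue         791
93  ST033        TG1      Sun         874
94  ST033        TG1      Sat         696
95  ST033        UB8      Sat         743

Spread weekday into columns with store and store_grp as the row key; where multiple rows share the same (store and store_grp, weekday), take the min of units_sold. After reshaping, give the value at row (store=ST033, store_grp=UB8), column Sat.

70

Rows with store=ST033, store_grp=UB8 and weekday=Sat: units_sold values are 615, 307, 979, 645, 70, 743.
min(615, 307, 979, 645, 70, 743) = 70.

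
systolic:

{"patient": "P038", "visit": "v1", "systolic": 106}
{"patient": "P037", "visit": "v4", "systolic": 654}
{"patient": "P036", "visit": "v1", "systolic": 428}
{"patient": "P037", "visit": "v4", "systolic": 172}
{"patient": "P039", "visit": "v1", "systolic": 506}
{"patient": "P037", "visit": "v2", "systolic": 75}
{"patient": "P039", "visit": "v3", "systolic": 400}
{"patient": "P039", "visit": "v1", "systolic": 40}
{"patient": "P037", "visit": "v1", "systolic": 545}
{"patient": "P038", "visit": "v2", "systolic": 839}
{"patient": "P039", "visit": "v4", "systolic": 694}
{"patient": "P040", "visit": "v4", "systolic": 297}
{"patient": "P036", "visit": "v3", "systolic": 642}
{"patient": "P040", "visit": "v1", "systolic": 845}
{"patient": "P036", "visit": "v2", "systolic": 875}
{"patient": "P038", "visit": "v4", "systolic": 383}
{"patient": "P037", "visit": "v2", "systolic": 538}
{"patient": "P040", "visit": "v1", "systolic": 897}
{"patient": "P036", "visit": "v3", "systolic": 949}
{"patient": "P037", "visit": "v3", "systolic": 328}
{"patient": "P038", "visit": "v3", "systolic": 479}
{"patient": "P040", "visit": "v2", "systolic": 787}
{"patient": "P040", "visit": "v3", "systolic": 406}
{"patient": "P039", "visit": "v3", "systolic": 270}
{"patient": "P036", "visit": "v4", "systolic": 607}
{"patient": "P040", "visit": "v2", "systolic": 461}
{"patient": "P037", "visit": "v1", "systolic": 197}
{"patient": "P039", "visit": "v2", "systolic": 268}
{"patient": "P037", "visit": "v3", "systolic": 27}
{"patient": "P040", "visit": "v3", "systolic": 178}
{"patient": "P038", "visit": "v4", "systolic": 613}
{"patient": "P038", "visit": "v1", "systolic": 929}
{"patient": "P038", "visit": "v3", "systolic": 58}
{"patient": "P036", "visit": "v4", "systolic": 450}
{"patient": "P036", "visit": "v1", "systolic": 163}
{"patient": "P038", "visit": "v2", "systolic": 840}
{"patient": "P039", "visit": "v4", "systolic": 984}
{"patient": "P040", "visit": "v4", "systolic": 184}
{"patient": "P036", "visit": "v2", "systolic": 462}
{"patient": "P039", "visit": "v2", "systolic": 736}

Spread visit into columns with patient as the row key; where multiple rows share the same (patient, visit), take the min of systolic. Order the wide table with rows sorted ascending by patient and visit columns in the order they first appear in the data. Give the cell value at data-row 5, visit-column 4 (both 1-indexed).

178

With rows sorted ascending by patient, row 5 is patient=P040. visit columns in first-appearance order: v1, v4, v2, v3; column 4 is v3.
Long rows with patient=P040, visit=v3: min(406, 178) = 178.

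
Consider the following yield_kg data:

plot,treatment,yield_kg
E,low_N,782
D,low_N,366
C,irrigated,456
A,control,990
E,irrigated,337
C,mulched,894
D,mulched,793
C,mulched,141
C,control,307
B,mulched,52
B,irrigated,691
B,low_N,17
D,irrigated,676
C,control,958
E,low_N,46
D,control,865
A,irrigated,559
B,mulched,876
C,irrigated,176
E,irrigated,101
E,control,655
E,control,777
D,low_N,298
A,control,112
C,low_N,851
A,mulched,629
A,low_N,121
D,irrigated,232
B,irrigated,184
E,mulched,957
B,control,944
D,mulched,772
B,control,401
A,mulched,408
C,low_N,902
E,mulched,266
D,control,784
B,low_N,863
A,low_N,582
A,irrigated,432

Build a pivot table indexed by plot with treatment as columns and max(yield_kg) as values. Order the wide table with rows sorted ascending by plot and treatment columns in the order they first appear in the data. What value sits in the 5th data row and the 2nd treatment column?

With rows sorted ascending by plot, row 5 is plot=E. treatment columns in first-appearance order: low_N, irrigated, control, mulched; column 2 is irrigated.
Long rows with plot=E, treatment=irrigated: max(337, 101) = 337.

337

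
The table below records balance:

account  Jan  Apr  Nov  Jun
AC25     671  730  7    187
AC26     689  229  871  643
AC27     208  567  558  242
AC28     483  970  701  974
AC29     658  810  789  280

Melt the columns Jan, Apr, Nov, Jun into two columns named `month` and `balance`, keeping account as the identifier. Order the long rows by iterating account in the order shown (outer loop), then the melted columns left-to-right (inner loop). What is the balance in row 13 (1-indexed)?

483

20 rows total (5 × 4). Row 13: index ⌊(13-1)/4⌋ = 3 into account → AC28; (13-1) mod 4 = 0 into the melted columns → Jan.
So row 13 is (AC28, Jan, 483); balance = 483.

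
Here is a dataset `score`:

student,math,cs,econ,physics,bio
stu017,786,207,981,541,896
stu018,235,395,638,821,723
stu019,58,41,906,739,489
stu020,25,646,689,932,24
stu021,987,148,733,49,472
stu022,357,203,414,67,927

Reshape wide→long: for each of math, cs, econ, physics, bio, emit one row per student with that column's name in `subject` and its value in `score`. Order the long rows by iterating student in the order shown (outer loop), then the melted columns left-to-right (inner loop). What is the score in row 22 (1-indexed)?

30 rows total (6 × 5). Row 22: index ⌊(22-1)/5⌋ = 4 into student → stu021; (22-1) mod 5 = 1 into the melted columns → cs.
So row 22 is (stu021, cs, 148); score = 148.

148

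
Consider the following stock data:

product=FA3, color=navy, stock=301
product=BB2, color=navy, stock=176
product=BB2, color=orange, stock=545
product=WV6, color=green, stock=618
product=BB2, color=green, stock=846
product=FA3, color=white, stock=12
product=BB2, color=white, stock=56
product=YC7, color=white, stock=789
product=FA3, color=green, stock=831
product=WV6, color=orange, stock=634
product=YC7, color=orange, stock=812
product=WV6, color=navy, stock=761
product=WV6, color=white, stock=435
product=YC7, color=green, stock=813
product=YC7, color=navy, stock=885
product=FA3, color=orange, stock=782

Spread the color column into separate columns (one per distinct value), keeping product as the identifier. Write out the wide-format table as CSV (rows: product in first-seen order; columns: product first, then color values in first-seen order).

product,navy,orange,green,white
FA3,301,782,831,12
BB2,176,545,846,56
WV6,761,634,618,435
YC7,885,812,813,789

Columns: product plus the 4 distinct color values (navy, orange, green, white).
For example, row FA3 column navy takes stock=301 from the long row (FA3, navy).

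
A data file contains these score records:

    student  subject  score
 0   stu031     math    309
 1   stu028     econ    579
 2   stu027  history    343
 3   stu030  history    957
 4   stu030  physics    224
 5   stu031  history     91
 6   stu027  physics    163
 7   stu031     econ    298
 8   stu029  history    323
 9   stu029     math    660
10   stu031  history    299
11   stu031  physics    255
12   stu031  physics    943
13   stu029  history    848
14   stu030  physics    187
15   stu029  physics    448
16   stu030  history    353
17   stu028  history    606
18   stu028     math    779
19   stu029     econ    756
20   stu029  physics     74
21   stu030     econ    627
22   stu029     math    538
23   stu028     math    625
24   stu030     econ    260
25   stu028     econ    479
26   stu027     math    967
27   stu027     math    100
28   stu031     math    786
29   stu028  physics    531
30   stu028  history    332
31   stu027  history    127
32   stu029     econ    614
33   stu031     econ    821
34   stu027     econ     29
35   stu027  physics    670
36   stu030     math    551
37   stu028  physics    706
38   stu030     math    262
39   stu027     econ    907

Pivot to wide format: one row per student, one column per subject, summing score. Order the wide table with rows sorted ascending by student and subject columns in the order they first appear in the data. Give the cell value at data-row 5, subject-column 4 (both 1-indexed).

1198

With rows sorted ascending by student, row 5 is student=stu031. subject columns in first-appearance order: math, econ, history, physics; column 4 is physics.
Long rows with student=stu031, subject=physics: 255 + 943 = 1198.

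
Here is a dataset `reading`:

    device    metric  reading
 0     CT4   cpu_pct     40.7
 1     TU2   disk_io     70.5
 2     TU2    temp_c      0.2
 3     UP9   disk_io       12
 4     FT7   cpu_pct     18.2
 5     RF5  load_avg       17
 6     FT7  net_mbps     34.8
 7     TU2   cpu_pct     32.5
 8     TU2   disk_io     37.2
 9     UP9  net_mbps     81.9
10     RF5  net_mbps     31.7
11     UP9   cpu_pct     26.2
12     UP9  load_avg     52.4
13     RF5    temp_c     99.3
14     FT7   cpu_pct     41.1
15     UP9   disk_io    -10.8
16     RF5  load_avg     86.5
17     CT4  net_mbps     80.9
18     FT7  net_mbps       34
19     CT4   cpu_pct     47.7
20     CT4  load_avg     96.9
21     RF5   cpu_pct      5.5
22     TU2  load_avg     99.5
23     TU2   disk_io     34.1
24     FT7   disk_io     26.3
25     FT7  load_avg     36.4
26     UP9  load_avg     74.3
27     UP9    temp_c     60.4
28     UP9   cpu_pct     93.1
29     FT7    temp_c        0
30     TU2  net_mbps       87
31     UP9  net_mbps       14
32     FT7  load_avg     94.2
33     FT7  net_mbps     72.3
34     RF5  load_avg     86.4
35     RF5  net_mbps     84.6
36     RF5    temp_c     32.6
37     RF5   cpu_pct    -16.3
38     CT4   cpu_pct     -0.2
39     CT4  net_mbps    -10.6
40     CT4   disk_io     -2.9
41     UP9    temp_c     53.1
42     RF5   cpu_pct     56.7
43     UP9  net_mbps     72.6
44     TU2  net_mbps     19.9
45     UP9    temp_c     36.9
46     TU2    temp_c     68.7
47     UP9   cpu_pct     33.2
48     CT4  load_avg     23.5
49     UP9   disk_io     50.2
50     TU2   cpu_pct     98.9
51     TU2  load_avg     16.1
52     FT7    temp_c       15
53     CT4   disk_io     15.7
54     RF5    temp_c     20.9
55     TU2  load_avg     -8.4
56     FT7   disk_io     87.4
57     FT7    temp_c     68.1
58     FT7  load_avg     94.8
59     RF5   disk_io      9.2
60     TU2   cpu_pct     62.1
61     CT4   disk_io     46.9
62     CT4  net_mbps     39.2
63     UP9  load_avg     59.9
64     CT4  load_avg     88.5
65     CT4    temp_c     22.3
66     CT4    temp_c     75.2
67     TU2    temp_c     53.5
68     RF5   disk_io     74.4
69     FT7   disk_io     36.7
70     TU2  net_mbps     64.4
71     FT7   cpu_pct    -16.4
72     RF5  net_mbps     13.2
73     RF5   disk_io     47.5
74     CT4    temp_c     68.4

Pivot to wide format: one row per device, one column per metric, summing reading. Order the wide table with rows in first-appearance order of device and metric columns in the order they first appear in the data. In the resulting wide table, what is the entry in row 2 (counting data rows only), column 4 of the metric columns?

With rows in first-appearance order of device, row 2 is device=TU2. metric columns in first-appearance order: cpu_pct, disk_io, temp_c, load_avg, net_mbps; column 4 is load_avg.
Long rows with device=TU2, metric=load_avg: 99.5 + 16.1 + -8.4 = 107.2.

107.2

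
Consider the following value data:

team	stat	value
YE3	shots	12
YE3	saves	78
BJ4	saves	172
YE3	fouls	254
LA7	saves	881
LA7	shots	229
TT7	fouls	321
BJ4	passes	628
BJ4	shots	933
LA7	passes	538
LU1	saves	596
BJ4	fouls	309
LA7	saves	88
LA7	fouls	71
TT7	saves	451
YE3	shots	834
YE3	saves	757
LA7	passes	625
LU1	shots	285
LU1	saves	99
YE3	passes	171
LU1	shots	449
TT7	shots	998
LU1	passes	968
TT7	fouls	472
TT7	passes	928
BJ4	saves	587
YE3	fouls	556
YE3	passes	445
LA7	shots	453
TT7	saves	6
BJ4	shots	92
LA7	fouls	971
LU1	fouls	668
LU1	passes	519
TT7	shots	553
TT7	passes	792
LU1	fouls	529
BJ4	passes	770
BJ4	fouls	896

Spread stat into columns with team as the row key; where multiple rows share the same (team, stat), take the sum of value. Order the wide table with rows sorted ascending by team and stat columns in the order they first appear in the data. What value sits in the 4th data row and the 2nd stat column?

457

With rows sorted ascending by team, row 4 is team=TT7. stat columns in first-appearance order: shots, saves, fouls, passes; column 2 is saves.
Long rows with team=TT7, stat=saves: 451 + 6 = 457.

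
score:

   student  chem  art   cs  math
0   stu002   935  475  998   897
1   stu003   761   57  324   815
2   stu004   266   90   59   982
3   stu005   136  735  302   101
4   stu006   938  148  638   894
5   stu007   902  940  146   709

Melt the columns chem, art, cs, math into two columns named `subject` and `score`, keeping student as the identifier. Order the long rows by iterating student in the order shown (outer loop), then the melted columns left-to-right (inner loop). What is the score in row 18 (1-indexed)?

148

24 rows total (6 × 4). Row 18: index ⌊(18-1)/4⌋ = 4 into student → stu006; (18-1) mod 4 = 1 into the melted columns → art.
So row 18 is (stu006, art, 148); score = 148.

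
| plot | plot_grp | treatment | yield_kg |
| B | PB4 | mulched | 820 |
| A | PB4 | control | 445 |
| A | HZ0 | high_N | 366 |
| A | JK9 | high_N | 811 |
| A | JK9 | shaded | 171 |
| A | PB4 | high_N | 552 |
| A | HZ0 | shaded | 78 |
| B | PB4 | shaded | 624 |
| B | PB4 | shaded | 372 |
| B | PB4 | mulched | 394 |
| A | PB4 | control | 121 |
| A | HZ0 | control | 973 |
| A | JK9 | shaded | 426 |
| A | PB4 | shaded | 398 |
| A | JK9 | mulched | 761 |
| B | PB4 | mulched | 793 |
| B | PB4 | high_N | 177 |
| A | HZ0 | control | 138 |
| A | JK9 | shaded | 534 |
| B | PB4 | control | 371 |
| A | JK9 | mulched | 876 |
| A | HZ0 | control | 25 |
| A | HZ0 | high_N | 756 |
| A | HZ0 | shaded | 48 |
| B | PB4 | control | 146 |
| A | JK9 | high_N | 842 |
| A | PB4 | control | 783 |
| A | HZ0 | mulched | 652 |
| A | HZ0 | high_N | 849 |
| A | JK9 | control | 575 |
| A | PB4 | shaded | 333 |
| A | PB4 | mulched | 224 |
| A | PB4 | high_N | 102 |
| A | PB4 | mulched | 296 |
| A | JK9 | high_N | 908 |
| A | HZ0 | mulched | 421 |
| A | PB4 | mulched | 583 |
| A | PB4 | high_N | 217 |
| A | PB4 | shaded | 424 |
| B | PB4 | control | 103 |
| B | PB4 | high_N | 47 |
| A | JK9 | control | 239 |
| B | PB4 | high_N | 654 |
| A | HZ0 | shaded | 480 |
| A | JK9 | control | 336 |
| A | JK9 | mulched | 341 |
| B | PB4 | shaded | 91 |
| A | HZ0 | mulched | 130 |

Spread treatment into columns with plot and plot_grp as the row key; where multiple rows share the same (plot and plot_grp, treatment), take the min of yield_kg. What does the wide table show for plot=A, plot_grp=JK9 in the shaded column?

171

Rows with plot=A, plot_grp=JK9 and treatment=shaded: yield_kg values are 171, 426, 534.
min(171, 426, 534) = 171.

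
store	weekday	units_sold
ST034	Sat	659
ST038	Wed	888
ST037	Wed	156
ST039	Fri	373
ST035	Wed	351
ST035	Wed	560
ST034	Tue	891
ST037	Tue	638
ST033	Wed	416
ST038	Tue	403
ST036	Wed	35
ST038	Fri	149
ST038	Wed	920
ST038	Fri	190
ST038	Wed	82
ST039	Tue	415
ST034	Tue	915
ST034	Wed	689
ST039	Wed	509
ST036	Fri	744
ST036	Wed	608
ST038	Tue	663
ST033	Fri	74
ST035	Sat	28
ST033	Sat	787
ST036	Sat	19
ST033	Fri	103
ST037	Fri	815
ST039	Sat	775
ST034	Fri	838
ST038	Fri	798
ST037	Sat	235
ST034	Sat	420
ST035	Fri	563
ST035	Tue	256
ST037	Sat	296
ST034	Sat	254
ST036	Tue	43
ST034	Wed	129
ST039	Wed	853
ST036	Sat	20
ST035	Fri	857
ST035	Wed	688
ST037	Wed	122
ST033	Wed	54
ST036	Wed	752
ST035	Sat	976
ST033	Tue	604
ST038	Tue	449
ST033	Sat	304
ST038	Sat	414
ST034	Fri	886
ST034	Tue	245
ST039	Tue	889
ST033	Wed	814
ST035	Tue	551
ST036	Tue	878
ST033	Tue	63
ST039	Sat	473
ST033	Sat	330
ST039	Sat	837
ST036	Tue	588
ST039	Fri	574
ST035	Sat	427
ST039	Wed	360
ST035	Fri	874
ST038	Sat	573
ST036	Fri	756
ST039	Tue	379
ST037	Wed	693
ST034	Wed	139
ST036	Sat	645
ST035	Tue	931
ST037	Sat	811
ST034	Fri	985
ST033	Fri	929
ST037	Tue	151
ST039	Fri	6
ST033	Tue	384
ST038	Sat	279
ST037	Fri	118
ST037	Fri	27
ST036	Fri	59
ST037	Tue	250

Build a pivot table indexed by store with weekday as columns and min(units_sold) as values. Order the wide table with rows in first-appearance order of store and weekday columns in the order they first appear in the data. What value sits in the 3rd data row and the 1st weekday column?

With rows in first-appearance order of store, row 3 is store=ST037. weekday columns in first-appearance order: Sat, Wed, Fri, Tue; column 1 is Sat.
Long rows with store=ST037, weekday=Sat: min(235, 296, 811) = 235.

235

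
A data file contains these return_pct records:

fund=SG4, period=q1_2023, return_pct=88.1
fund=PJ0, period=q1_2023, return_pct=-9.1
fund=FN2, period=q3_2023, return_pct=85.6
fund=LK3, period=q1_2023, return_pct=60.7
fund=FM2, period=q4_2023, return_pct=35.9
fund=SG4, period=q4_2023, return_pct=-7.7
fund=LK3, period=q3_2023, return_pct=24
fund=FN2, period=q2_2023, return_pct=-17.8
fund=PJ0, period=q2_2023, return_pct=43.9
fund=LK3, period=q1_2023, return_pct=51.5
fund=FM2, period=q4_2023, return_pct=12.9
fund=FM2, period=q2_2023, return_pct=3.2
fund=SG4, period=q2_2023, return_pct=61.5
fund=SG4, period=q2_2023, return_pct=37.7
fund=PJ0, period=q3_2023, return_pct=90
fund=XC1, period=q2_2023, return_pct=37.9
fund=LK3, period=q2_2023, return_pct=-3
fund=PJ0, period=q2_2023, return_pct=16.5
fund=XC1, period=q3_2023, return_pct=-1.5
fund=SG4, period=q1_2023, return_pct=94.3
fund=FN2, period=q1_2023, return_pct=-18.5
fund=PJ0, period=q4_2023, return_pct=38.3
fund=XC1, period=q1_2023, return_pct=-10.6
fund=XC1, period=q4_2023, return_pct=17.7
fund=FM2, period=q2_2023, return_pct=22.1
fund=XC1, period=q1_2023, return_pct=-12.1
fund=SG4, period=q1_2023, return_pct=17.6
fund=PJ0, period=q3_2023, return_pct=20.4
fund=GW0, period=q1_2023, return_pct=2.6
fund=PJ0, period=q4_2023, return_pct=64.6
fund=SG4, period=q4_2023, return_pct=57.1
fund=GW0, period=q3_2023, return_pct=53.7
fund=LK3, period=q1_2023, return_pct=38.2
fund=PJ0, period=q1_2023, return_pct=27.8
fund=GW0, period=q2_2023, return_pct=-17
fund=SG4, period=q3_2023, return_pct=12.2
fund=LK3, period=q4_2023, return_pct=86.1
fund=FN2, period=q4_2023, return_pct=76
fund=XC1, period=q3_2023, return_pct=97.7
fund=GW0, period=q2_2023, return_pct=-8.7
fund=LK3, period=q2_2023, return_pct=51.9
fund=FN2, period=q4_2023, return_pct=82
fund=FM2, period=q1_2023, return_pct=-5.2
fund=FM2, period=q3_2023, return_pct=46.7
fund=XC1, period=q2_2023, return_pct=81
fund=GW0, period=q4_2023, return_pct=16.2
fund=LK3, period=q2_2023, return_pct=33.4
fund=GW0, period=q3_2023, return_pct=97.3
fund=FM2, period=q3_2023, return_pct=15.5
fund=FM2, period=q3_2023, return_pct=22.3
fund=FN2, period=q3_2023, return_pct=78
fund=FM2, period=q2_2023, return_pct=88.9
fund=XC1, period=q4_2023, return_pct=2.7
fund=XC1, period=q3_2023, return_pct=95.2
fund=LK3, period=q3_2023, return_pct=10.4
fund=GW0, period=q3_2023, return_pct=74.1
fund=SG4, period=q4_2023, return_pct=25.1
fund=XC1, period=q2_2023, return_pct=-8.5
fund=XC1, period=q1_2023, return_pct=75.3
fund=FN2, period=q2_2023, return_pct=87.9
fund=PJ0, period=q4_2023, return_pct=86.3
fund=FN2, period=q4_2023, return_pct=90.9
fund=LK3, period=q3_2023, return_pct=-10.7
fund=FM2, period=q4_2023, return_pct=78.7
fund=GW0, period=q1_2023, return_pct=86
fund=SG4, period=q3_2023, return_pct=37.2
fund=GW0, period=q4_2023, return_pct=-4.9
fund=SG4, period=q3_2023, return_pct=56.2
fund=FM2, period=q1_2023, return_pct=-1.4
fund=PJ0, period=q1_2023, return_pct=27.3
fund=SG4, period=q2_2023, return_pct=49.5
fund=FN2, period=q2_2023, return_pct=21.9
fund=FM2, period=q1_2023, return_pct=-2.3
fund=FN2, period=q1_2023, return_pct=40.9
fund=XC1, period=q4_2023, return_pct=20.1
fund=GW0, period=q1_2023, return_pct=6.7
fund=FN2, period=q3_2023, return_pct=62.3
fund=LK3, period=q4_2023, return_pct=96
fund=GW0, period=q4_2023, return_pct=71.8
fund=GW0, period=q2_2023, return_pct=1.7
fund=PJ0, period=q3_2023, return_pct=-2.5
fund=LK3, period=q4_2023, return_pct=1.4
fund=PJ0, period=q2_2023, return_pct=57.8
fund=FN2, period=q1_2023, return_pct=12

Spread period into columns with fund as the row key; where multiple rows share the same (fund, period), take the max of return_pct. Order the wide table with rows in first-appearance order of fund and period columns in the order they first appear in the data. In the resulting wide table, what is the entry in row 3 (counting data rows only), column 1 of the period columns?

With rows in first-appearance order of fund, row 3 is fund=FN2. period columns in first-appearance order: q1_2023, q3_2023, q4_2023, q2_2023; column 1 is q1_2023.
Long rows with fund=FN2, period=q1_2023: max(-18.5, 40.9, 12) = 40.9.

40.9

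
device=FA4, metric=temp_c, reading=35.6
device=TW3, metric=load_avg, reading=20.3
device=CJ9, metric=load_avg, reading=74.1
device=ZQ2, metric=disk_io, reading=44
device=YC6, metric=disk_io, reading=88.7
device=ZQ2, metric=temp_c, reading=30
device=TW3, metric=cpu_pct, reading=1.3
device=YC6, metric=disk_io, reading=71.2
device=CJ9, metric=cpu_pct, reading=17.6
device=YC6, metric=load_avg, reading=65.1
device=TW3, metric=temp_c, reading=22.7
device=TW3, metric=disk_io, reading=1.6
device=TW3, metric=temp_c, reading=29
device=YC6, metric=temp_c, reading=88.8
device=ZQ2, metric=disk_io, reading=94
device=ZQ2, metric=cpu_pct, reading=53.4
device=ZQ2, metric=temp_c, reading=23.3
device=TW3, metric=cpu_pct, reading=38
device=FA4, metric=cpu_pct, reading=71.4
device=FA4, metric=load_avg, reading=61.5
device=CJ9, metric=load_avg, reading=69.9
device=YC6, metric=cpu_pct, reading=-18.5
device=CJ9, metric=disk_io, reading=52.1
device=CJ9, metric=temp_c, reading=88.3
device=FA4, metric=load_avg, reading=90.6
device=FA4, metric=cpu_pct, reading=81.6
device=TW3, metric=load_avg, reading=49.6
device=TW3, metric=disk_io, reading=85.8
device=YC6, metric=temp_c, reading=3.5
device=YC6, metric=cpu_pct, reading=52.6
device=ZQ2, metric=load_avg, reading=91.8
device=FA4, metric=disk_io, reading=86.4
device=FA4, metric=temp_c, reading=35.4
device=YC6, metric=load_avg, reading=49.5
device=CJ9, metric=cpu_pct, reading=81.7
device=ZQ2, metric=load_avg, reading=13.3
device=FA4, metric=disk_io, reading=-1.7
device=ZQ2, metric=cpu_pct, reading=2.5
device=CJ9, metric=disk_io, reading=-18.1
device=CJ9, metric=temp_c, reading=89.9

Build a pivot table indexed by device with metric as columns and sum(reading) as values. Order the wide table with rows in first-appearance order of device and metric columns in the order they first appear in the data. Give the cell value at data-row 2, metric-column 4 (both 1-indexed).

With rows in first-appearance order of device, row 2 is device=TW3. metric columns in first-appearance order: temp_c, load_avg, disk_io, cpu_pct; column 4 is cpu_pct.
Long rows with device=TW3, metric=cpu_pct: 1.3 + 38 = 39.3.

39.3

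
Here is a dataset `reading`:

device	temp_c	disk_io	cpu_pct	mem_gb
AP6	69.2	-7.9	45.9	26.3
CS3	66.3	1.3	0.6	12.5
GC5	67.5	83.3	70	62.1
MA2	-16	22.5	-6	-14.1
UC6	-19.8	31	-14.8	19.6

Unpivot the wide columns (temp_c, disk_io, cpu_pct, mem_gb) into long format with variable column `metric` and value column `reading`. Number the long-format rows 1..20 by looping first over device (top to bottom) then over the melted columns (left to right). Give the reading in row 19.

-14.8

20 rows total (5 × 4). Row 19: index ⌊(19-1)/4⌋ = 4 into device → UC6; (19-1) mod 4 = 2 into the melted columns → cpu_pct.
So row 19 is (UC6, cpu_pct, -14.8); reading = -14.8.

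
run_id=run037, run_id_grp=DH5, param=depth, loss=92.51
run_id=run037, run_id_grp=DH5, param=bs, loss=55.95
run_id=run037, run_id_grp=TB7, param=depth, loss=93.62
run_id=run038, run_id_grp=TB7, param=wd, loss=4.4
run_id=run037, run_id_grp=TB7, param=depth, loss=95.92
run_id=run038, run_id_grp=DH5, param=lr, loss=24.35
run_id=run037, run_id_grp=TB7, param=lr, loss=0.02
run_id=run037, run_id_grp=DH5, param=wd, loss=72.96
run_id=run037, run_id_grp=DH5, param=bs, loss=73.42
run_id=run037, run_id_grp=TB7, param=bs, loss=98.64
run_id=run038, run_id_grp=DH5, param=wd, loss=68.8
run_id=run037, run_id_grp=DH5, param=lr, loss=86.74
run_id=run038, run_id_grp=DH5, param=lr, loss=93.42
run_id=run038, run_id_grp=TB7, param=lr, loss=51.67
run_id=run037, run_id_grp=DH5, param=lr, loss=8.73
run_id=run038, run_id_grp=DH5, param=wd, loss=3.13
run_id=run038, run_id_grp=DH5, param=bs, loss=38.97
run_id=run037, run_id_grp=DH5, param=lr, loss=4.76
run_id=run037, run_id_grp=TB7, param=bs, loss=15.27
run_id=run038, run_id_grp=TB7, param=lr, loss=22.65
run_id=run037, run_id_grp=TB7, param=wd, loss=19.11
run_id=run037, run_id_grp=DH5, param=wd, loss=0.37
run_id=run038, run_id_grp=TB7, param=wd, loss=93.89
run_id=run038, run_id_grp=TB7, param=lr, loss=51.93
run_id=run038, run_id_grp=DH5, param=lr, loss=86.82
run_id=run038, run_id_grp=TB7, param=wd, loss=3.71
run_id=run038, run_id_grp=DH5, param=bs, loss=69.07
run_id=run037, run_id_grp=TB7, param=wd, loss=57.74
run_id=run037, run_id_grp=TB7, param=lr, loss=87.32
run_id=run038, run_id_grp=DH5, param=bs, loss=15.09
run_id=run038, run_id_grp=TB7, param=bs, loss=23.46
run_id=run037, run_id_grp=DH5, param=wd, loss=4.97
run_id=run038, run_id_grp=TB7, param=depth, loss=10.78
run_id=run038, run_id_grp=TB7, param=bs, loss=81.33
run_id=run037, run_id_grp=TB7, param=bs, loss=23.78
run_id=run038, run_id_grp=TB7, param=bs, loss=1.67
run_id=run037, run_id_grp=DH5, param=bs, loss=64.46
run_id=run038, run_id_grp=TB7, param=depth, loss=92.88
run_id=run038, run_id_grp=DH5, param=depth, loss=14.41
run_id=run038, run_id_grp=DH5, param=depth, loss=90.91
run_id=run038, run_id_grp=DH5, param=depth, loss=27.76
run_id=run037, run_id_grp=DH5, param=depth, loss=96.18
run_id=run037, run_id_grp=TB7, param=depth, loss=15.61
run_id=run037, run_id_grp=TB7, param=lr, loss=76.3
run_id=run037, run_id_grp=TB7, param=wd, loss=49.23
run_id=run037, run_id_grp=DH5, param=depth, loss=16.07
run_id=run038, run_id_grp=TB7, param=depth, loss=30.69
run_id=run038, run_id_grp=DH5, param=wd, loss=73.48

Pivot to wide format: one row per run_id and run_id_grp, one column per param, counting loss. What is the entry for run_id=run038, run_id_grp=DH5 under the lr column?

Rows with run_id=run038, run_id_grp=DH5 and param=lr: loss values are 24.35, 93.42, 86.82.
3 rows match — count = 3.

3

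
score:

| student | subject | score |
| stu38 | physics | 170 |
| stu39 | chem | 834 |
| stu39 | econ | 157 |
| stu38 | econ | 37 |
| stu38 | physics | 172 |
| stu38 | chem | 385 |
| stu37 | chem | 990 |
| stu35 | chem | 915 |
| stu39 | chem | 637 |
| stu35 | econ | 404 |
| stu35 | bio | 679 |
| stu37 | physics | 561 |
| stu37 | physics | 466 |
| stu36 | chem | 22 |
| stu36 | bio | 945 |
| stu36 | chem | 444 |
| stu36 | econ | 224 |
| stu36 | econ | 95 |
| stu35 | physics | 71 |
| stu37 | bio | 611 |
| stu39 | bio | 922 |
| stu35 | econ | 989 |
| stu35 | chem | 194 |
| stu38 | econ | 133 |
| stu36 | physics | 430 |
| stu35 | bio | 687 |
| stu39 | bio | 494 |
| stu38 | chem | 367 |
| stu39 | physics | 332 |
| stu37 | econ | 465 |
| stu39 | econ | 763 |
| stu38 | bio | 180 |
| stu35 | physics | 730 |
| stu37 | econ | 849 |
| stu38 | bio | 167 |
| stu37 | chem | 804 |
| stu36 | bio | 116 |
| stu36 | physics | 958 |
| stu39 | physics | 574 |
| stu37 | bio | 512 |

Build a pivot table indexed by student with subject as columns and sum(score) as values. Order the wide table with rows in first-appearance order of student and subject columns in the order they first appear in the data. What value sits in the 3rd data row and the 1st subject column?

With rows in first-appearance order of student, row 3 is student=stu37. subject columns in first-appearance order: physics, chem, econ, bio; column 1 is physics.
Long rows with student=stu37, subject=physics: 561 + 466 = 1027.

1027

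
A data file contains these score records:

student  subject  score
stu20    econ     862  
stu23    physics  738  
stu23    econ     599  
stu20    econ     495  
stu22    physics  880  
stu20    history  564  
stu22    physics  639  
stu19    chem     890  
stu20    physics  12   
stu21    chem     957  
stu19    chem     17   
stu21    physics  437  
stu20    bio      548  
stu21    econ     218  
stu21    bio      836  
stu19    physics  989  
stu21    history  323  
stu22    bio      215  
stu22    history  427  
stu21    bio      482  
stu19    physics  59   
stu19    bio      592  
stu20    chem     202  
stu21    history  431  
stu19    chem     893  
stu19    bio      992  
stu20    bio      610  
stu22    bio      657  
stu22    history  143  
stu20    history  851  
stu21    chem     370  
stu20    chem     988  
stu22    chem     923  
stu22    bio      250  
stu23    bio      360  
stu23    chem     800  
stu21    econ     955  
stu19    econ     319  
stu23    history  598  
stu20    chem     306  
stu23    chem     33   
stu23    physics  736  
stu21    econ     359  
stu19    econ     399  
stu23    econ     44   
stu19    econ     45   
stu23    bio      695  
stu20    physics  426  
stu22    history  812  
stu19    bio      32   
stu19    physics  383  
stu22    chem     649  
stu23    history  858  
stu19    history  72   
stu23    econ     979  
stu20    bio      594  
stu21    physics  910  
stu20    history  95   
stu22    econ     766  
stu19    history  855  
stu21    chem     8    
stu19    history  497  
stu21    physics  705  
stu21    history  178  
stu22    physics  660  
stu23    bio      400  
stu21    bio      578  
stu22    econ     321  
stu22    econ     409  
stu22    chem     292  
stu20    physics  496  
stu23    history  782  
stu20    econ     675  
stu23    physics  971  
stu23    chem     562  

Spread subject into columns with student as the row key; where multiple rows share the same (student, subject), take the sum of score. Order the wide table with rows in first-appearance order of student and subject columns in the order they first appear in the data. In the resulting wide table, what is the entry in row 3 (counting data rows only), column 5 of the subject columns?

1122

With rows in first-appearance order of student, row 3 is student=stu22. subject columns in first-appearance order: econ, physics, history, chem, bio; column 5 is bio.
Long rows with student=stu22, subject=bio: 215 + 657 + 250 = 1122.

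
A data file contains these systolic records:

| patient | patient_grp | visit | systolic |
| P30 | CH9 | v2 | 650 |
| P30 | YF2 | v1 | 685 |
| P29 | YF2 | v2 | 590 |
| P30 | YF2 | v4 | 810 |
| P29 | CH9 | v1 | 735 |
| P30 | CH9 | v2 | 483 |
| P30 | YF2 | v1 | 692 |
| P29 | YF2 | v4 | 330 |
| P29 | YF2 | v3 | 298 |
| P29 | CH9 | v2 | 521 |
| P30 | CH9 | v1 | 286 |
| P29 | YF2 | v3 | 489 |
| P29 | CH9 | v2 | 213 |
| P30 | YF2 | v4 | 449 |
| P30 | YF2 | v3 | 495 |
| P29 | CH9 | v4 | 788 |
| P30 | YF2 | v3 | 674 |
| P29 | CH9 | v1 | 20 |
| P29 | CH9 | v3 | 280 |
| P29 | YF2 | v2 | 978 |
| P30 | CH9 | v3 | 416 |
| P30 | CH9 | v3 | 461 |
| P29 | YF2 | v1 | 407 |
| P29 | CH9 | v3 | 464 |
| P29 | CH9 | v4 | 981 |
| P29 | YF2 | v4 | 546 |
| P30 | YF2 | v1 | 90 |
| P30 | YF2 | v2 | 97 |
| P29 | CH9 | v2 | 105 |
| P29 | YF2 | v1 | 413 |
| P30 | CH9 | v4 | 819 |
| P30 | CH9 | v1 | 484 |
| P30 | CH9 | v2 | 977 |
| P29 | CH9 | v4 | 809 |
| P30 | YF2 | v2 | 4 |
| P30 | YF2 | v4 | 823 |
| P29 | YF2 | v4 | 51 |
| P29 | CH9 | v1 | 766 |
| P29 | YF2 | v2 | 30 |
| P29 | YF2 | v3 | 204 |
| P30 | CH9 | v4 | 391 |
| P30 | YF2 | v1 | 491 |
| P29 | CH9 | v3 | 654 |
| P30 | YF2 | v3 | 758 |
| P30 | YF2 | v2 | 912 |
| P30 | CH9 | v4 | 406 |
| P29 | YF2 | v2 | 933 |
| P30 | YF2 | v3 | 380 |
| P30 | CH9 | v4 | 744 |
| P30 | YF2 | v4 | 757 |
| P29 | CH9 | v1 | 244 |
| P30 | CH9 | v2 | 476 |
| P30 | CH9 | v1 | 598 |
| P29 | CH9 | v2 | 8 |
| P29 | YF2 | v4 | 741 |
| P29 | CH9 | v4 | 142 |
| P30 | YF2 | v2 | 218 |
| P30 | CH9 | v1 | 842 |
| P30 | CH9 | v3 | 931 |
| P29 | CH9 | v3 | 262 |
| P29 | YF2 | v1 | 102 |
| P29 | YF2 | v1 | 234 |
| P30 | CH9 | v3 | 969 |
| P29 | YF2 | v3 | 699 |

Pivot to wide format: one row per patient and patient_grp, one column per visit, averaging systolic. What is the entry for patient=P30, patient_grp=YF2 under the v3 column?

576.75

Rows with patient=P30, patient_grp=YF2 and visit=v3: systolic values are 495, 674, 758, 380.
(495 + 674 + 758 + 380) / 4 = 576.75.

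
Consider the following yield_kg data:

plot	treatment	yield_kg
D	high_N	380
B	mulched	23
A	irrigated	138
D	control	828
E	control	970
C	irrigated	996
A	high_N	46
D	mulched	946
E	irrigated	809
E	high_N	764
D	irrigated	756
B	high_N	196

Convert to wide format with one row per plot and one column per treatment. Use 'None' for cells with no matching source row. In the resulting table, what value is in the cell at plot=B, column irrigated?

None

No long-format row has plot=B and treatment=irrigated, so the cell is None.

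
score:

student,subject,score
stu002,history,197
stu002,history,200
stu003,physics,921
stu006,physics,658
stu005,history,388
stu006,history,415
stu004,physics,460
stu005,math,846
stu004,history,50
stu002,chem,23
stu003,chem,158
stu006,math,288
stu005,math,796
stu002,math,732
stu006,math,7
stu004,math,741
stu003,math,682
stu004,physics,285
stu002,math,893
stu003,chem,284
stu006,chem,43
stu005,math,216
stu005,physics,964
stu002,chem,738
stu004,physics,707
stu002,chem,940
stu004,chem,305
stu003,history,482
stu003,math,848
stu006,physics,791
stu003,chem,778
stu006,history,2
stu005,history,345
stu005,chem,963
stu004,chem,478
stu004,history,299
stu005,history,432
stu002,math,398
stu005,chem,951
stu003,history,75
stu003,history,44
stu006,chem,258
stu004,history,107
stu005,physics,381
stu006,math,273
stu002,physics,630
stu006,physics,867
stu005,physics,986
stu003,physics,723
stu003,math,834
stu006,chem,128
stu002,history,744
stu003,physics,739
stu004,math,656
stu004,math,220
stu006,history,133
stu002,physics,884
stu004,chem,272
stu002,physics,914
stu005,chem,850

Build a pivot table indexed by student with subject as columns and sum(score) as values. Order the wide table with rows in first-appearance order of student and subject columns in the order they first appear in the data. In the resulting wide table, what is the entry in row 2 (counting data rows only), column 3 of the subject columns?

2364

With rows in first-appearance order of student, row 2 is student=stu003. subject columns in first-appearance order: history, physics, math, chem; column 3 is math.
Long rows with student=stu003, subject=math: 682 + 848 + 834 = 2364.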